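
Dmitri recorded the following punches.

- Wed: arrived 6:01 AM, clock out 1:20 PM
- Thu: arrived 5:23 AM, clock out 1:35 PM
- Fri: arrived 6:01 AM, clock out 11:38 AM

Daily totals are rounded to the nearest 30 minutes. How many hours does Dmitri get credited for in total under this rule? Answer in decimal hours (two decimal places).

21.00 hours

Wed: 6:01 AM–1:20 PM = 7 h 19 min → rounds to 7 h 30 min
Thu: 5:23 AM–1:35 PM = 8 h 12 min → rounds to 8 h 0 min
Fri: 6:01 AM–11:38 AM = 5 h 37 min → rounds to 5 h 30 min
Total credited: 21 h 0 min.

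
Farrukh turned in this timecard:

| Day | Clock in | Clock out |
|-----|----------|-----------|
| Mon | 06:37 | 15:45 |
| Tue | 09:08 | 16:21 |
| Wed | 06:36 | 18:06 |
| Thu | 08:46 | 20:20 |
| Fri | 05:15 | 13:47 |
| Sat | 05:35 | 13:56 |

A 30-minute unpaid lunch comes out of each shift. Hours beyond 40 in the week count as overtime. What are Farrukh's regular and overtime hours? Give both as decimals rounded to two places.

Mon: 06:37–15:45 = 9 h 8 min; less 30 min break → 8 h 38 min
Tue: 09:08–16:21 = 7 h 13 min; less 30 min break → 6 h 43 min
Wed: 06:36–18:06 = 11 h 30 min; less 30 min break → 11 h 0 min
Thu: 08:46–20:20 = 11 h 34 min; less 30 min break → 11 h 4 min
Fri: 05:15–13:47 = 8 h 32 min; less 30 min break → 8 h 2 min
Sat: 05:35–13:56 = 8 h 21 min; less 30 min break → 7 h 51 min
Total worked: 53 h 18 min = 53.30 h.
Threshold 40 h → overtime 13 h 18 min, regular 40 h 0 min.

Regular 40.00 hours, overtime 13.30 hours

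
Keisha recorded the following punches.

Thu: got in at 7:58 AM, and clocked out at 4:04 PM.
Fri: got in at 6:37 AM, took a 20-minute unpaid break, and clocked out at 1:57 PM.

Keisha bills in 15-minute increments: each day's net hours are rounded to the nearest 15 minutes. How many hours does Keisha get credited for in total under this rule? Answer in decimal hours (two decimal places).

15.00 hours

Thu: 7:58 AM–4:04 PM = 8 h 6 min → rounds to 8 h 0 min
Fri: 6:37 AM–1:57 PM = 7 h 20 min − 20 min = 7 h 0 min → rounds to 7 h 0 min
Total credited: 15 h 0 min.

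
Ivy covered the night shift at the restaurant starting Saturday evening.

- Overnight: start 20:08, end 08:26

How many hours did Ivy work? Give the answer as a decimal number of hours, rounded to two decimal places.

Overnight: 20:08 → midnight = 3 h 52 min; midnight → 08:26 = 8 h 26 min; span 12 h 18 min

12.30 hours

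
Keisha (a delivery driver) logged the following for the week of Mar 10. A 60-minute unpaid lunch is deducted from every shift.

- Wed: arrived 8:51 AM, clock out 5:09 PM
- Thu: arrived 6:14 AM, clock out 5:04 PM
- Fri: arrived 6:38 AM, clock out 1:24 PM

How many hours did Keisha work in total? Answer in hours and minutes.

Wed: 8:51 AM–5:09 PM = 8 h 18 min; less 60 min break → 7 h 18 min
Thu: 6:14 AM–5:04 PM = 10 h 50 min; less 60 min break → 9 h 50 min
Fri: 6:38 AM–1:24 PM = 6 h 46 min; less 60 min break → 5 h 46 min
Total: 7 h 18 min + 9 h 50 min + 5 h 46 min = 22 h 54 min.

22 h 54 min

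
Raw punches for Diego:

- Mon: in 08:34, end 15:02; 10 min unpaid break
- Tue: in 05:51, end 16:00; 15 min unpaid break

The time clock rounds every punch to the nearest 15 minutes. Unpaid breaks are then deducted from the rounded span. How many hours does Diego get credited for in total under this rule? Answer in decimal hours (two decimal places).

Mon: in 08:34→08:30, out 15:02→15:00; 6 h 30 min − 10 min = 6 h 20 min
Tue: in 05:51→05:45, out 16:00→16:00; 10 h 15 min − 15 min = 10 h 0 min
Total credited: 16 h 20 min.

16.33 hours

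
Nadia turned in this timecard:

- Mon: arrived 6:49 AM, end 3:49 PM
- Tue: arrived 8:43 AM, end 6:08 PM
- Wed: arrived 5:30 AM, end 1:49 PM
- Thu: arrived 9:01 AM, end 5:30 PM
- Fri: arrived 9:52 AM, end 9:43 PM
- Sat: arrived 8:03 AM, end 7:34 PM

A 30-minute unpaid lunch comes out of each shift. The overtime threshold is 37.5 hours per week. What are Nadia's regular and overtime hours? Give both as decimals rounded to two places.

Mon: 6:49 AM–3:49 PM = 9 h 0 min; less 30 min break → 8 h 30 min
Tue: 8:43 AM–6:08 PM = 9 h 25 min; less 30 min break → 8 h 55 min
Wed: 5:30 AM–1:49 PM = 8 h 19 min; less 30 min break → 7 h 49 min
Thu: 9:01 AM–5:30 PM = 8 h 29 min; less 30 min break → 7 h 59 min
Fri: 9:52 AM–9:43 PM = 11 h 51 min; less 30 min break → 11 h 21 min
Sat: 8:03 AM–7:34 PM = 11 h 31 min; less 30 min break → 11 h 1 min
Total worked: 55 h 35 min = 55.58 h.
Threshold 37.5 h → overtime 18 h 5 min, regular 37 h 30 min.

Regular 37.50 hours, overtime 18.08 hours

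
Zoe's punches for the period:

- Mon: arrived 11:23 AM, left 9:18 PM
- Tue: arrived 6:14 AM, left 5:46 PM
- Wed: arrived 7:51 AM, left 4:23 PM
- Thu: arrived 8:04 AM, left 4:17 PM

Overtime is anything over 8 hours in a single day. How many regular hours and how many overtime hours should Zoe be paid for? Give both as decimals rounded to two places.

Regular 32.00 hours, overtime 6.20 hours

Mon: 11:23 AM–9:18 PM = 9 h 55 min
Tue: 6:14 AM–5:46 PM = 11 h 32 min
Wed: 7:51 AM–4:23 PM = 8 h 32 min
Thu: 8:04 AM–4:17 PM = 8 h 13 min
Mon reg 8 h 0 min / OT 1 h 55 min; Tue reg 8 h 0 min / OT 3 h 32 min; Wed reg 8 h 0 min / OT 0 h 32 min; Thu reg 8 h 0 min / OT 0 h 13 min.
Totals: regular 32 h 0 min, overtime 6 h 12 min.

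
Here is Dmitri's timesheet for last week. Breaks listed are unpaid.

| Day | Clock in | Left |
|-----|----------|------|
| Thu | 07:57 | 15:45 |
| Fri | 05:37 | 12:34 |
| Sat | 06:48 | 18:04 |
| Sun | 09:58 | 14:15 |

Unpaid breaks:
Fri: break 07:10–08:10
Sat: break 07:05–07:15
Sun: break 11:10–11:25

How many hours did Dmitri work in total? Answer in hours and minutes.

Thu: 07:57–15:45 = 7 h 48 min
Fri: 05:37–12:34 = 6 h 57 min; less 60 min break → 5 h 57 min
Sat: 06:48–18:04 = 11 h 16 min; less 10 min break → 11 h 6 min
Sun: 09:58–14:15 = 4 h 17 min; less 15 min break → 4 h 2 min
Total: 7 h 48 min + 5 h 57 min + 11 h 6 min + 4 h 2 min = 28 h 53 min.

28 h 53 min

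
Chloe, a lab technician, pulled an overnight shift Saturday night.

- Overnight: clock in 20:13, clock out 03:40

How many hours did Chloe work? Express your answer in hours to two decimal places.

Overnight: 20:13 → midnight = 3 h 47 min; midnight → 03:40 = 3 h 40 min; span 7 h 27 min

7.45 hours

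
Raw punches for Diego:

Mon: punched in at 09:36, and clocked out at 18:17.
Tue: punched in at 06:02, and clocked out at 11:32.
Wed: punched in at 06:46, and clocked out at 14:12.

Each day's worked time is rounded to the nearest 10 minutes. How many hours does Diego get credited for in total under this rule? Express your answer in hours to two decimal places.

21.67 hours

Mon: 09:36–18:17 = 8 h 41 min → rounds to 8 h 40 min
Tue: 06:02–11:32 = 5 h 30 min → rounds to 5 h 30 min
Wed: 06:46–14:12 = 7 h 26 min → rounds to 7 h 30 min
Total credited: 21 h 40 min.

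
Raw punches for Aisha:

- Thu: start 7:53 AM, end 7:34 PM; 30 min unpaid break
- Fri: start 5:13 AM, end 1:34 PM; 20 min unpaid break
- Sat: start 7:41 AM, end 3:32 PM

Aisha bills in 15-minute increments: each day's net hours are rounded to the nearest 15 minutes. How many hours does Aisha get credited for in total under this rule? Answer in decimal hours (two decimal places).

27.00 hours

Thu: 7:53 AM–7:34 PM = 11 h 41 min − 30 min = 11 h 11 min → rounds to 11 h 15 min
Fri: 5:13 AM–1:34 PM = 8 h 21 min − 20 min = 8 h 1 min → rounds to 8 h 0 min
Sat: 7:41 AM–3:32 PM = 7 h 51 min → rounds to 7 h 45 min
Total credited: 27 h 0 min.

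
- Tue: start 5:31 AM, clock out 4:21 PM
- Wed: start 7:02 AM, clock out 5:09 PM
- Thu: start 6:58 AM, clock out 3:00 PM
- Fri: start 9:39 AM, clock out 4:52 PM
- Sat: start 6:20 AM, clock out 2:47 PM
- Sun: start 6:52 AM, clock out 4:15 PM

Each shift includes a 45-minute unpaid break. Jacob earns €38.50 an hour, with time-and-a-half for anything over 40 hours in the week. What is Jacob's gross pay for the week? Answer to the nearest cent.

€2090.55

Tue: 5:31 AM–4:21 PM = 10 h 50 min; less 45 min break → 10 h 5 min
Wed: 7:02 AM–5:09 PM = 10 h 7 min; less 45 min break → 9 h 22 min
Thu: 6:58 AM–3:00 PM = 8 h 2 min; less 45 min break → 7 h 17 min
Fri: 9:39 AM–4:52 PM = 7 h 13 min; less 45 min break → 6 h 28 min
Sat: 6:20 AM–2:47 PM = 8 h 27 min; less 45 min break → 7 h 42 min
Sun: 6:52 AM–4:15 PM = 9 h 23 min; less 45 min break → 8 h 38 min
Total worked: 49 h 32 min = 2972 min.
Regular 40 h 0 min = 2400 min at €38.50/h; overtime 9 h 32 min = 572 min at €57.75/h.
Pay = (2400 × €38.50 + 572 × €57.75) ÷ 60 = €2090.55.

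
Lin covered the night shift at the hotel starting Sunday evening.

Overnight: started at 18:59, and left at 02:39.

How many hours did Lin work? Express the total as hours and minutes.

7 h 40 min

Overnight: 18:59 → midnight = 5 h 1 min; midnight → 02:39 = 2 h 39 min; span 7 h 40 min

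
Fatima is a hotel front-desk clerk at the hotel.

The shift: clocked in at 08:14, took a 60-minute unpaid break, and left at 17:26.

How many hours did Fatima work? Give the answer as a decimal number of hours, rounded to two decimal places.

The shift: 08:14–17:26 = 9 h 12 min; less 60 min break → 8 h 12 min

8.20 hours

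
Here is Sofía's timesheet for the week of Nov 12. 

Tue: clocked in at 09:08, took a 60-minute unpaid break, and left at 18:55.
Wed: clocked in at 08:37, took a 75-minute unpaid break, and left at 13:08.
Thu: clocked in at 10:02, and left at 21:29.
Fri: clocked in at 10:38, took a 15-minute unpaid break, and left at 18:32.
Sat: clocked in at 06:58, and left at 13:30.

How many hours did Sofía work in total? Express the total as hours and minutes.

Tue: 09:08–18:55 = 9 h 47 min; less 60 min break → 8 h 47 min
Wed: 08:37–13:08 = 4 h 31 min; less 75 min break → 3 h 16 min
Thu: 10:02–21:29 = 11 h 27 min
Fri: 10:38–18:32 = 7 h 54 min; less 15 min break → 7 h 39 min
Sat: 06:58–13:30 = 6 h 32 min
Total: 8 h 47 min + 3 h 16 min + 11 h 27 min + 7 h 39 min + 6 h 32 min = 37 h 41 min.

37 h 41 min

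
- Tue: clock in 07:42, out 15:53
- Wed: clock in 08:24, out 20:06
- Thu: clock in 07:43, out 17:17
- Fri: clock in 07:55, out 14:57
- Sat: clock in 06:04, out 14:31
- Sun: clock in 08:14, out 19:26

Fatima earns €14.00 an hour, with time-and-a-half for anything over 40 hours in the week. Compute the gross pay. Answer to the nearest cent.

Tue: 07:42–15:53 = 8 h 11 min
Wed: 08:24–20:06 = 11 h 42 min
Thu: 07:43–17:17 = 9 h 34 min
Fri: 07:55–14:57 = 7 h 2 min
Sat: 06:04–14:31 = 8 h 27 min
Sun: 08:14–19:26 = 11 h 12 min
Total worked: 56 h 8 min = 3368 min.
Regular 40 h 0 min = 2400 min at €14.00/h; overtime 16 h 8 min = 968 min at €21.00/h.
Pay = (2400 × €14.00 + 968 × €21.00) ÷ 60 = €898.80.

€898.80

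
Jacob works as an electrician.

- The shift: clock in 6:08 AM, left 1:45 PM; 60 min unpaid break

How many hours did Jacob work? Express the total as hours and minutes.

6 h 37 min

The shift: 6:08 AM–1:45 PM = 7 h 37 min; less 60 min break → 6 h 37 min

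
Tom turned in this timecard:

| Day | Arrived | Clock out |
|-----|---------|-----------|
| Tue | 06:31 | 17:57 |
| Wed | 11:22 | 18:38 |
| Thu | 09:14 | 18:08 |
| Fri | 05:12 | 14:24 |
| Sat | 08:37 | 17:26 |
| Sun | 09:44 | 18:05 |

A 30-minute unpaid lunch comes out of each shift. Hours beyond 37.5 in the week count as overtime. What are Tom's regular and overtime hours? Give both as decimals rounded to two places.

Tue: 06:31–17:57 = 11 h 26 min; less 30 min break → 10 h 56 min
Wed: 11:22–18:38 = 7 h 16 min; less 30 min break → 6 h 46 min
Thu: 09:14–18:08 = 8 h 54 min; less 30 min break → 8 h 24 min
Fri: 05:12–14:24 = 9 h 12 min; less 30 min break → 8 h 42 min
Sat: 08:37–17:26 = 8 h 49 min; less 30 min break → 8 h 19 min
Sun: 09:44–18:05 = 8 h 21 min; less 30 min break → 7 h 51 min
Total worked: 50 h 58 min = 50.97 h.
Threshold 37.5 h → overtime 13 h 28 min, regular 37 h 30 min.

Regular 37.50 hours, overtime 13.47 hours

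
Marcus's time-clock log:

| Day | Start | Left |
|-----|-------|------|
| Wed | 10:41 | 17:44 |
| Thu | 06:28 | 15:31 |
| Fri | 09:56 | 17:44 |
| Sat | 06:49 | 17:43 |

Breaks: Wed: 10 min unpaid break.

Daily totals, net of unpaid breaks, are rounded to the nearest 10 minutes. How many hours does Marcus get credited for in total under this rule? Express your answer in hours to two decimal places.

34.50 hours

Wed: 10:41–17:44 = 7 h 3 min − 10 min = 6 h 53 min → rounds to 6 h 50 min
Thu: 06:28–15:31 = 9 h 3 min → rounds to 9 h 0 min
Fri: 09:56–17:44 = 7 h 48 min → rounds to 7 h 50 min
Sat: 06:49–17:43 = 10 h 54 min → rounds to 10 h 50 min
Total credited: 34 h 30 min.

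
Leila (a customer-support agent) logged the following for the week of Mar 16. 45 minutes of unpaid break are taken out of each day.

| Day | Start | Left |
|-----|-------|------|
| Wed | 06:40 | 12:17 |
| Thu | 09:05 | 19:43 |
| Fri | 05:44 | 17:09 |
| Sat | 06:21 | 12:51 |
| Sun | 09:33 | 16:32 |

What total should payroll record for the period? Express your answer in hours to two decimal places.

37.40 hours

Wed: 06:40–12:17 = 5 h 37 min; less 45 min break → 4 h 52 min
Thu: 09:05–19:43 = 10 h 38 min; less 45 min break → 9 h 53 min
Fri: 05:44–17:09 = 11 h 25 min; less 45 min break → 10 h 40 min
Sat: 06:21–12:51 = 6 h 30 min; less 45 min break → 5 h 45 min
Sun: 09:33–16:32 = 6 h 59 min; less 45 min break → 6 h 14 min
Total: 4 h 52 min + 9 h 53 min + 10 h 40 min + 5 h 45 min + 6 h 14 min = 37 h 24 min.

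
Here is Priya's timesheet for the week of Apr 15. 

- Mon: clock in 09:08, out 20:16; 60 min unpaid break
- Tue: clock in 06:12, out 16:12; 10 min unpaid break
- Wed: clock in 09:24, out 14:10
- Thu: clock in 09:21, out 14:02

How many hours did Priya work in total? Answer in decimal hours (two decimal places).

Mon: 09:08–20:16 = 11 h 8 min; less 60 min break → 10 h 8 min
Tue: 06:12–16:12 = 10 h 0 min; less 10 min break → 9 h 50 min
Wed: 09:24–14:10 = 4 h 46 min
Thu: 09:21–14:02 = 4 h 41 min
Total: 10 h 8 min + 9 h 50 min + 4 h 46 min + 4 h 41 min = 29 h 25 min.

29.42 hours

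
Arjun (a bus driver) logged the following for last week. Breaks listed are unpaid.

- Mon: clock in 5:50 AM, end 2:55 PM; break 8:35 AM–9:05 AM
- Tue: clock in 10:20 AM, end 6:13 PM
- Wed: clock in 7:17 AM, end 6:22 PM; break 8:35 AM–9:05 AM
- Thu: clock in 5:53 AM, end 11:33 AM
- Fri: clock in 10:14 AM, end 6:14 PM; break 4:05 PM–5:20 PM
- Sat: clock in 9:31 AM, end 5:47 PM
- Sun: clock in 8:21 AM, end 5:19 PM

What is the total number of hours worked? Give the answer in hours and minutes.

Mon: 5:50 AM–2:55 PM = 9 h 5 min; less 30 min break → 8 h 35 min
Tue: 10:20 AM–6:13 PM = 7 h 53 min
Wed: 7:17 AM–6:22 PM = 11 h 5 min; less 30 min break → 10 h 35 min
Thu: 5:53 AM–11:33 AM = 5 h 40 min
Fri: 10:14 AM–6:14 PM = 8 h 0 min; less 75 min break → 6 h 45 min
Sat: 9:31 AM–5:47 PM = 8 h 16 min
Sun: 8:21 AM–5:19 PM = 8 h 58 min
Total: 8 h 35 min + 7 h 53 min + 10 h 35 min + 5 h 40 min + 6 h 45 min + 8 h 16 min + 8 h 58 min = 56 h 42 min.

56 h 42 min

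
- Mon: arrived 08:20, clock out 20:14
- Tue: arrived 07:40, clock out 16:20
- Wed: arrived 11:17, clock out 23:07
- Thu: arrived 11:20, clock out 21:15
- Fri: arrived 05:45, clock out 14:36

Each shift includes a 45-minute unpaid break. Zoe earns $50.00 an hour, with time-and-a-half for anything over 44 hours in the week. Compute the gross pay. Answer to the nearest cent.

$2456.25

Mon: 08:20–20:14 = 11 h 54 min; less 45 min break → 11 h 9 min
Tue: 07:40–16:20 = 8 h 40 min; less 45 min break → 7 h 55 min
Wed: 11:17–23:07 = 11 h 50 min; less 45 min break → 11 h 5 min
Thu: 11:20–21:15 = 9 h 55 min; less 45 min break → 9 h 10 min
Fri: 05:45–14:36 = 8 h 51 min; less 45 min break → 8 h 6 min
Total worked: 47 h 25 min = 2845 min.
Regular 44 h 0 min = 2640 min at $50.00/h; overtime 3 h 25 min = 205 min at $75.00/h.
Pay = (2640 × $50.00 + 205 × $75.00) ÷ 60 = $2456.25.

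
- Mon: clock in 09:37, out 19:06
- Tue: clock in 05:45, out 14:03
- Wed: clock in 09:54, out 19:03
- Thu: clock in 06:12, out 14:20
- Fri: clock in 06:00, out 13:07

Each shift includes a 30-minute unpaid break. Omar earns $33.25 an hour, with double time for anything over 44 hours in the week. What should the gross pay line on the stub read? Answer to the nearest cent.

Mon: 09:37–19:06 = 9 h 29 min; less 30 min break → 8 h 59 min
Tue: 05:45–14:03 = 8 h 18 min; less 30 min break → 7 h 48 min
Wed: 09:54–19:03 = 9 h 9 min; less 30 min break → 8 h 39 min
Thu: 06:12–14:20 = 8 h 8 min; less 30 min break → 7 h 38 min
Fri: 06:00–13:07 = 7 h 7 min; less 30 min break → 6 h 37 min
Total worked: 39 h 41 min = 2381 min.
Regular 39 h 41 min = 2381 min at $33.25/h; overtime 0 h 0 min = 0 min at $66.50/h.
Pay = (2381 × $33.25 + 0 × $66.50) ÷ 60 = $1319.47.

$1319.47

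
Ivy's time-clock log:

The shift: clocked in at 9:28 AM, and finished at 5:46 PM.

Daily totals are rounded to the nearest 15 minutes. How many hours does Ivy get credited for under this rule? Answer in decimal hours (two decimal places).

The shift: 9:28 AM–5:46 PM = 8 h 18 min → rounds to 8 h 15 min

8.25 hours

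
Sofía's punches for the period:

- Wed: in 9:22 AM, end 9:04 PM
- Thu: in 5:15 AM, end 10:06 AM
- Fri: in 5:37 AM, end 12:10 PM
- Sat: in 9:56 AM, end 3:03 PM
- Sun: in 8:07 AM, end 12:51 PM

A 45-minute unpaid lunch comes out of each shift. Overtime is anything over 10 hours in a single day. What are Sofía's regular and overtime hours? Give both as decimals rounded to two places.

Wed: 9:22 AM–9:04 PM = 11 h 42 min; less 45 min break → 10 h 57 min
Thu: 5:15 AM–10:06 AM = 4 h 51 min; less 45 min break → 4 h 6 min
Fri: 5:37 AM–12:10 PM = 6 h 33 min; less 45 min break → 5 h 48 min
Sat: 9:56 AM–3:03 PM = 5 h 7 min; less 45 min break → 4 h 22 min
Sun: 8:07 AM–12:51 PM = 4 h 44 min; less 45 min break → 3 h 59 min
Wed reg 10 h 0 min / OT 0 h 57 min; Thu reg 4 h 6 min / OT 0 h 0 min; Fri reg 5 h 48 min / OT 0 h 0 min; Sat reg 4 h 22 min / OT 0 h 0 min; Sun reg 3 h 59 min / OT 0 h 0 min.
Totals: regular 28 h 15 min, overtime 0 h 57 min.

Regular 28.25 hours, overtime 0.95 hours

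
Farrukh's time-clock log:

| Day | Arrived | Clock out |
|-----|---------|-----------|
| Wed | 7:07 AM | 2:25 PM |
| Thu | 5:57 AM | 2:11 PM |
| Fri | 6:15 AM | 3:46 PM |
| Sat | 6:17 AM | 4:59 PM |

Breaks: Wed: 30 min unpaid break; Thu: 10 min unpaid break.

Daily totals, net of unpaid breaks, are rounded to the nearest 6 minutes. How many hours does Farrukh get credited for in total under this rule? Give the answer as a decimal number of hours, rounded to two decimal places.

35.10 hours

Wed: 7:07 AM–2:25 PM = 7 h 18 min − 30 min = 6 h 48 min → rounds to 6 h 48 min
Thu: 5:57 AM–2:11 PM = 8 h 14 min − 10 min = 8 h 4 min → rounds to 8 h 6 min
Fri: 6:15 AM–3:46 PM = 9 h 31 min → rounds to 9 h 30 min
Sat: 6:17 AM–4:59 PM = 10 h 42 min → rounds to 10 h 42 min
Total credited: 35 h 6 min.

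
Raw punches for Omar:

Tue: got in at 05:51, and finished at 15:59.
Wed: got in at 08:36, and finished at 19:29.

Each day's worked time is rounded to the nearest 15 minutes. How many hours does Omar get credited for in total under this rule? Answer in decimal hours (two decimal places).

21.25 hours

Tue: 05:51–15:59 = 10 h 8 min → rounds to 10 h 15 min
Wed: 08:36–19:29 = 10 h 53 min → rounds to 11 h 0 min
Total credited: 21 h 15 min.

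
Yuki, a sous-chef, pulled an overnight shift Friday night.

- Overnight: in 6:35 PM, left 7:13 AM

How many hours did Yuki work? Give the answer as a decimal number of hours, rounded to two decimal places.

Overnight: 6:35 PM → midnight = 5 h 25 min; midnight → 7:13 AM = 7 h 13 min; span 12 h 38 min

12.63 hours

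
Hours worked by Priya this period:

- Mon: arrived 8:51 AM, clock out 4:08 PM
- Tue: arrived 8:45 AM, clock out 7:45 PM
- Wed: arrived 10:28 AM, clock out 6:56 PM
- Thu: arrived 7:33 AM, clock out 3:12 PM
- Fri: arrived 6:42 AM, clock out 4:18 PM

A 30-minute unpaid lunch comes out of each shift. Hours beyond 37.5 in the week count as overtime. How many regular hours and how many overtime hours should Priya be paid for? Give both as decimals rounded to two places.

Regular 37.50 hours, overtime 4.00 hours

Mon: 8:51 AM–4:08 PM = 7 h 17 min; less 30 min break → 6 h 47 min
Tue: 8:45 AM–7:45 PM = 11 h 0 min; less 30 min break → 10 h 30 min
Wed: 10:28 AM–6:56 PM = 8 h 28 min; less 30 min break → 7 h 58 min
Thu: 7:33 AM–3:12 PM = 7 h 39 min; less 30 min break → 7 h 9 min
Fri: 6:42 AM–4:18 PM = 9 h 36 min; less 30 min break → 9 h 6 min
Total worked: 41 h 30 min = 41.50 h.
Threshold 37.5 h → overtime 4 h 0 min, regular 37 h 30 min.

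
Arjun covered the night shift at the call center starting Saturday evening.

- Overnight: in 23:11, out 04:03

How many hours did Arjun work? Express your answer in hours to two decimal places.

Overnight: 23:11 → midnight = 0 h 49 min; midnight → 04:03 = 4 h 3 min; span 4 h 52 min

4.87 hours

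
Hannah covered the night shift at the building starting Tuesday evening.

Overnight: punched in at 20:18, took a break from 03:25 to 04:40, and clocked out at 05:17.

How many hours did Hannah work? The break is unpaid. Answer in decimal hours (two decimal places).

7.73 hours

Overnight: 20:18 → midnight = 3 h 42 min; midnight → 05:17 = 5 h 17 min; span 8 h 59 min; less 75 min break → 7 h 44 min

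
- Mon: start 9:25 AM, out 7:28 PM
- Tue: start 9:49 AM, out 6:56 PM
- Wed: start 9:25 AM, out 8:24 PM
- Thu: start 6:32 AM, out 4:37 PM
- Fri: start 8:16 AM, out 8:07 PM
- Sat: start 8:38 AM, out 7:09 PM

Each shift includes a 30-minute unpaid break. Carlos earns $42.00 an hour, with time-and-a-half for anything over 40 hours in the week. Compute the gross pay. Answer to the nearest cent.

Mon: 9:25 AM–7:28 PM = 10 h 3 min; less 30 min break → 9 h 33 min
Tue: 9:49 AM–6:56 PM = 9 h 7 min; less 30 min break → 8 h 37 min
Wed: 9:25 AM–8:24 PM = 10 h 59 min; less 30 min break → 10 h 29 min
Thu: 6:32 AM–4:37 PM = 10 h 5 min; less 30 min break → 9 h 35 min
Fri: 8:16 AM–8:07 PM = 11 h 51 min; less 30 min break → 11 h 21 min
Sat: 8:38 AM–7:09 PM = 10 h 31 min; less 30 min break → 10 h 1 min
Total worked: 59 h 36 min = 3576 min.
Regular 40 h 0 min = 2400 min at $42.00/h; overtime 19 h 36 min = 1176 min at $63.00/h.
Pay = (2400 × $42.00 + 1176 × $63.00) ÷ 60 = $2914.80.

$2914.80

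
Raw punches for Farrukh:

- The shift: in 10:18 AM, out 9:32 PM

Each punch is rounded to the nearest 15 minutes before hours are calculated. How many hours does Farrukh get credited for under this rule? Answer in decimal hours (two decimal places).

11.25 hours

The shift: in 10:18 AM→10:15 AM, out 9:32 PM→9:30 PM; 11 h 15 min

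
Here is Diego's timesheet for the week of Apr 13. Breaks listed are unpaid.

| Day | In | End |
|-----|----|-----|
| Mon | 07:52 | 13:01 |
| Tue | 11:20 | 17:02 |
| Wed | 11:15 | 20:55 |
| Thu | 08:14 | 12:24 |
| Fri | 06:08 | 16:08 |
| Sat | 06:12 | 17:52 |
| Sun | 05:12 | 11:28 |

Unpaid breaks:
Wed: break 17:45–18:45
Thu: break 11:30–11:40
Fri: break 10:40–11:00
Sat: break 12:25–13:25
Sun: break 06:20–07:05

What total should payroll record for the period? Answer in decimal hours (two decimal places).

Mon: 07:52–13:01 = 5 h 9 min
Tue: 11:20–17:02 = 5 h 42 min
Wed: 11:15–20:55 = 9 h 40 min; less 60 min break → 8 h 40 min
Thu: 08:14–12:24 = 4 h 10 min; less 10 min break → 4 h 0 min
Fri: 06:08–16:08 = 10 h 0 min; less 20 min break → 9 h 40 min
Sat: 06:12–17:52 = 11 h 40 min; less 60 min break → 10 h 40 min
Sun: 05:12–11:28 = 6 h 16 min; less 45 min break → 5 h 31 min
Total: 5 h 9 min + 5 h 42 min + 8 h 40 min + 4 h 0 min + 9 h 40 min + 10 h 40 min + 5 h 31 min = 49 h 22 min.

49.37 hours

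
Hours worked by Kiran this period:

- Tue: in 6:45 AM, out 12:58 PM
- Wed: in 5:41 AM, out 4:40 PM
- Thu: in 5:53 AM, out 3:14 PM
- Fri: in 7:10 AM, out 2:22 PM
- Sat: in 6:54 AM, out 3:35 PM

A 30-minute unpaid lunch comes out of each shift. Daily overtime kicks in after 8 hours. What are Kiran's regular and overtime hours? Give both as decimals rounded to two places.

Regular 36.42 hours, overtime 3.52 hours

Tue: 6:45 AM–12:58 PM = 6 h 13 min; less 30 min break → 5 h 43 min
Wed: 5:41 AM–4:40 PM = 10 h 59 min; less 30 min break → 10 h 29 min
Thu: 5:53 AM–3:14 PM = 9 h 21 min; less 30 min break → 8 h 51 min
Fri: 7:10 AM–2:22 PM = 7 h 12 min; less 30 min break → 6 h 42 min
Sat: 6:54 AM–3:35 PM = 8 h 41 min; less 30 min break → 8 h 11 min
Tue reg 5 h 43 min / OT 0 h 0 min; Wed reg 8 h 0 min / OT 2 h 29 min; Thu reg 8 h 0 min / OT 0 h 51 min; Fri reg 6 h 42 min / OT 0 h 0 min; Sat reg 8 h 0 min / OT 0 h 11 min.
Totals: regular 36 h 25 min, overtime 3 h 31 min.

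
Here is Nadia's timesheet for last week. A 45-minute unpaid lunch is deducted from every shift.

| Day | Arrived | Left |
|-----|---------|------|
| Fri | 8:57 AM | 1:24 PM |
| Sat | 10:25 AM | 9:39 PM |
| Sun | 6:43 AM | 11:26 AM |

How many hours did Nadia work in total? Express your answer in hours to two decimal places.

18.15 hours

Fri: 8:57 AM–1:24 PM = 4 h 27 min; less 45 min break → 3 h 42 min
Sat: 10:25 AM–9:39 PM = 11 h 14 min; less 45 min break → 10 h 29 min
Sun: 6:43 AM–11:26 AM = 4 h 43 min; less 45 min break → 3 h 58 min
Total: 3 h 42 min + 10 h 29 min + 3 h 58 min = 18 h 9 min.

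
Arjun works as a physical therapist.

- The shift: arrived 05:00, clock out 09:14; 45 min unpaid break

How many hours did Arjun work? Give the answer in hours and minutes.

3 h 29 min

The shift: 05:00–09:14 = 4 h 14 min; less 45 min break → 3 h 29 min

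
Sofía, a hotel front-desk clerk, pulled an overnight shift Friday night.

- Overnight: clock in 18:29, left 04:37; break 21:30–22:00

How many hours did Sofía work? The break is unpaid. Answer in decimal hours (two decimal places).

9.63 hours

Overnight: 18:29 → midnight = 5 h 31 min; midnight → 04:37 = 4 h 37 min; span 10 h 8 min; less 30 min break → 9 h 38 min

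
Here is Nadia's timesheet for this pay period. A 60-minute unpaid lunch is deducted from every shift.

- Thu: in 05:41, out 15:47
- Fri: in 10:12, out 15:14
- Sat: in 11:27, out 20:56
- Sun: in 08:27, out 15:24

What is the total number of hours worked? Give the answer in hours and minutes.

Thu: 05:41–15:47 = 10 h 6 min; less 60 min break → 9 h 6 min
Fri: 10:12–15:14 = 5 h 2 min; less 60 min break → 4 h 2 min
Sat: 11:27–20:56 = 9 h 29 min; less 60 min break → 8 h 29 min
Sun: 08:27–15:24 = 6 h 57 min; less 60 min break → 5 h 57 min
Total: 9 h 6 min + 4 h 2 min + 8 h 29 min + 5 h 57 min = 27 h 34 min.

27 h 34 min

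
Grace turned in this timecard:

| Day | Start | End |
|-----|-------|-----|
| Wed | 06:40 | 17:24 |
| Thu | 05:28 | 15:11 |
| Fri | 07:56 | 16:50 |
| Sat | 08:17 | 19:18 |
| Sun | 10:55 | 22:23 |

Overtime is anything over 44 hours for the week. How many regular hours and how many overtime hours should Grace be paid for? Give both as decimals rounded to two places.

Wed: 06:40–17:24 = 10 h 44 min
Thu: 05:28–15:11 = 9 h 43 min
Fri: 07:56–16:50 = 8 h 54 min
Sat: 08:17–19:18 = 11 h 1 min
Sun: 10:55–22:23 = 11 h 28 min
Total worked: 51 h 50 min = 51.83 h.
Threshold 44 h → overtime 7 h 50 min, regular 44 h 0 min.

Regular 44.00 hours, overtime 7.83 hours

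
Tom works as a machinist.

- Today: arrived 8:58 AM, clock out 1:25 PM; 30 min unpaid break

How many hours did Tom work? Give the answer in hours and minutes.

Today: 8:58 AM–1:25 PM = 4 h 27 min; less 30 min break → 3 h 57 min

3 h 57 min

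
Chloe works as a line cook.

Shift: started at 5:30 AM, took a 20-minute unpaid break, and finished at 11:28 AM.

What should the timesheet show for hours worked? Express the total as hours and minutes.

5 h 38 min

Shift: 5:30 AM–11:28 AM = 5 h 58 min; less 20 min break → 5 h 38 min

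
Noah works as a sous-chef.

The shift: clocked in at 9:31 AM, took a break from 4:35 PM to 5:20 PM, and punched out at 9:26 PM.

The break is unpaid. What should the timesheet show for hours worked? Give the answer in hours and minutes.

The shift: 9:31 AM–9:26 PM = 11 h 55 min; less 45 min break → 11 h 10 min

11 h 10 min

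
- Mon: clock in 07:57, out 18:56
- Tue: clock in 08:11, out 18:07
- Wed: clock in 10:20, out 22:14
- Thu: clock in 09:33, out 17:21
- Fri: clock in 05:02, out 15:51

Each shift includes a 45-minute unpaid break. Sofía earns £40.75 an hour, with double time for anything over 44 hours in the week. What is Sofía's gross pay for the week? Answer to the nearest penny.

Mon: 07:57–18:56 = 10 h 59 min; less 45 min break → 10 h 14 min
Tue: 08:11–18:07 = 9 h 56 min; less 45 min break → 9 h 11 min
Wed: 10:20–22:14 = 11 h 54 min; less 45 min break → 11 h 9 min
Thu: 09:33–17:21 = 7 h 48 min; less 45 min break → 7 h 3 min
Fri: 05:02–15:51 = 10 h 49 min; less 45 min break → 10 h 4 min
Total worked: 47 h 41 min = 2861 min.
Regular 44 h 0 min = 2640 min at £40.75/h; overtime 3 h 41 min = 221 min at £81.50/h.
Pay = (2640 × £40.75 + 221 × £81.50) ÷ 60 = £2093.19.

£2093.19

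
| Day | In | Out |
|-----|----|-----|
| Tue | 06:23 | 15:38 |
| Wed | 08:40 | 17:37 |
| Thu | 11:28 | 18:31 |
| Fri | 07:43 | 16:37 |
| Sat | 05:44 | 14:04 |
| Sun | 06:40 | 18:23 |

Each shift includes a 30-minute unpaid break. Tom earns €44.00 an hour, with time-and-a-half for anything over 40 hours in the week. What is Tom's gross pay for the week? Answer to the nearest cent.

€2499.20

Tue: 06:23–15:38 = 9 h 15 min; less 30 min break → 8 h 45 min
Wed: 08:40–17:37 = 8 h 57 min; less 30 min break → 8 h 27 min
Thu: 11:28–18:31 = 7 h 3 min; less 30 min break → 6 h 33 min
Fri: 07:43–16:37 = 8 h 54 min; less 30 min break → 8 h 24 min
Sat: 05:44–14:04 = 8 h 20 min; less 30 min break → 7 h 50 min
Sun: 06:40–18:23 = 11 h 43 min; less 30 min break → 11 h 13 min
Total worked: 51 h 12 min = 3072 min.
Regular 40 h 0 min = 2400 min at €44.00/h; overtime 11 h 12 min = 672 min at €66.00/h.
Pay = (2400 × €44.00 + 672 × €66.00) ÷ 60 = €2499.20.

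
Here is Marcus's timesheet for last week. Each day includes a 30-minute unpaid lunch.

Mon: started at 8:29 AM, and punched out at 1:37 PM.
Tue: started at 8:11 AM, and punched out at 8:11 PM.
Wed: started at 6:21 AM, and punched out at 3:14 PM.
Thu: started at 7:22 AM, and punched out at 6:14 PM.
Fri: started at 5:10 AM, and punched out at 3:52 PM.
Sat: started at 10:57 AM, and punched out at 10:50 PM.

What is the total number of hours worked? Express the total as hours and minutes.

Mon: 8:29 AM–1:37 PM = 5 h 8 min; less 30 min break → 4 h 38 min
Tue: 8:11 AM–8:11 PM = 12 h 0 min; less 30 min break → 11 h 30 min
Wed: 6:21 AM–3:14 PM = 8 h 53 min; less 30 min break → 8 h 23 min
Thu: 7:22 AM–6:14 PM = 10 h 52 min; less 30 min break → 10 h 22 min
Fri: 5:10 AM–3:52 PM = 10 h 42 min; less 30 min break → 10 h 12 min
Sat: 10:57 AM–10:50 PM = 11 h 53 min; less 30 min break → 11 h 23 min
Total: 4 h 38 min + 11 h 30 min + 8 h 23 min + 10 h 22 min + 10 h 12 min + 11 h 23 min = 56 h 28 min.

56 h 28 min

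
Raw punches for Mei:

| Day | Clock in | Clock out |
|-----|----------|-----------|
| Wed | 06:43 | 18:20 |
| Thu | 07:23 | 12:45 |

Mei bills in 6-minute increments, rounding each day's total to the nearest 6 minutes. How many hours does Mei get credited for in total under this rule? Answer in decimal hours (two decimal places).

Wed: 06:43–18:20 = 11 h 37 min → rounds to 11 h 36 min
Thu: 07:23–12:45 = 5 h 22 min → rounds to 5 h 24 min
Total credited: 17 h 0 min.

17.00 hours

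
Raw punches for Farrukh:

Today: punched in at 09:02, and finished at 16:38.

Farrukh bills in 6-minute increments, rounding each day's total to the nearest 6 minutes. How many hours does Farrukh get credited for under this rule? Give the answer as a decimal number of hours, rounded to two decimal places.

Today: 09:02–16:38 = 7 h 36 min → rounds to 7 h 36 min

7.60 hours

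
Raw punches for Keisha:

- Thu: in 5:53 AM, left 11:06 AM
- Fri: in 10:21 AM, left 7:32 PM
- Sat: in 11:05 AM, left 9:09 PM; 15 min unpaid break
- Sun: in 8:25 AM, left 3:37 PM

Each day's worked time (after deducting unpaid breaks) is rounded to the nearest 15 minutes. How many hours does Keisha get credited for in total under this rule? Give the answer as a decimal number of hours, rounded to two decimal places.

31.50 hours

Thu: 5:53 AM–11:06 AM = 5 h 13 min → rounds to 5 h 15 min
Fri: 10:21 AM–7:32 PM = 9 h 11 min → rounds to 9 h 15 min
Sat: 11:05 AM–9:09 PM = 10 h 4 min − 15 min = 9 h 49 min → rounds to 9 h 45 min
Sun: 8:25 AM–3:37 PM = 7 h 12 min → rounds to 7 h 15 min
Total credited: 31 h 30 min.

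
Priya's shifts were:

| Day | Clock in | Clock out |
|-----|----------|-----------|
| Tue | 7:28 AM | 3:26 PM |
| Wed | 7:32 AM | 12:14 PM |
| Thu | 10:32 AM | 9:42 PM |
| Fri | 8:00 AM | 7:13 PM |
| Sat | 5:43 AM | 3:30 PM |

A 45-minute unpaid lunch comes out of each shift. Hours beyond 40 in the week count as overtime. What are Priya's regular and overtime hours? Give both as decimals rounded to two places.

Tue: 7:28 AM–3:26 PM = 7 h 58 min; less 45 min break → 7 h 13 min
Wed: 7:32 AM–12:14 PM = 4 h 42 min; less 45 min break → 3 h 57 min
Thu: 10:32 AM–9:42 PM = 11 h 10 min; less 45 min break → 10 h 25 min
Fri: 8:00 AM–7:13 PM = 11 h 13 min; less 45 min break → 10 h 28 min
Sat: 5:43 AM–3:30 PM = 9 h 47 min; less 45 min break → 9 h 2 min
Total worked: 41 h 5 min = 41.08 h.
Threshold 40 h → overtime 1 h 5 min, regular 40 h 0 min.

Regular 40.00 hours, overtime 1.08 hours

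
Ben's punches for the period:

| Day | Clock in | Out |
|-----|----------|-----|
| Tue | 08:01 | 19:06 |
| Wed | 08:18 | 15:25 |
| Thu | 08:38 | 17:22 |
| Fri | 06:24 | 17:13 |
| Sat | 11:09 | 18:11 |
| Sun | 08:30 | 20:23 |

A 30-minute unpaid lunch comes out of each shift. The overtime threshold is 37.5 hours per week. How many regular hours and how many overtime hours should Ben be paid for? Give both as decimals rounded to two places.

Regular 37.50 hours, overtime 16.17 hours

Tue: 08:01–19:06 = 11 h 5 min; less 30 min break → 10 h 35 min
Wed: 08:18–15:25 = 7 h 7 min; less 30 min break → 6 h 37 min
Thu: 08:38–17:22 = 8 h 44 min; less 30 min break → 8 h 14 min
Fri: 06:24–17:13 = 10 h 49 min; less 30 min break → 10 h 19 min
Sat: 11:09–18:11 = 7 h 2 min; less 30 min break → 6 h 32 min
Sun: 08:30–20:23 = 11 h 53 min; less 30 min break → 11 h 23 min
Total worked: 53 h 40 min = 53.67 h.
Threshold 37.5 h → overtime 16 h 10 min, regular 37 h 30 min.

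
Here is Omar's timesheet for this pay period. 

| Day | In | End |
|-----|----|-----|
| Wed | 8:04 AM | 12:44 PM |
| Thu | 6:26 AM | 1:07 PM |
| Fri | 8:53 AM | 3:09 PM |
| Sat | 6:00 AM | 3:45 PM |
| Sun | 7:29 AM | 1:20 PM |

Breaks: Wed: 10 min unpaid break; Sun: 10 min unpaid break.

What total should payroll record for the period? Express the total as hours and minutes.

Wed: 8:04 AM–12:44 PM = 4 h 40 min; less 10 min break → 4 h 30 min
Thu: 6:26 AM–1:07 PM = 6 h 41 min
Fri: 8:53 AM–3:09 PM = 6 h 16 min
Sat: 6:00 AM–3:45 PM = 9 h 45 min
Sun: 7:29 AM–1:20 PM = 5 h 51 min; less 10 min break → 5 h 41 min
Total: 4 h 30 min + 6 h 41 min + 6 h 16 min + 9 h 45 min + 5 h 41 min = 32 h 53 min.

32 h 53 min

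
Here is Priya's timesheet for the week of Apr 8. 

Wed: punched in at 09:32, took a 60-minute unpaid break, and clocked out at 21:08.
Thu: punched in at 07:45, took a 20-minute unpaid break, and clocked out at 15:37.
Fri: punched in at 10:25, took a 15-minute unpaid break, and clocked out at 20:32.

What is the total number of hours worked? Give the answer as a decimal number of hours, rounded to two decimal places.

28.00 hours

Wed: 09:32–21:08 = 11 h 36 min; less 60 min break → 10 h 36 min
Thu: 07:45–15:37 = 7 h 52 min; less 20 min break → 7 h 32 min
Fri: 10:25–20:32 = 10 h 7 min; less 15 min break → 9 h 52 min
Total: 10 h 36 min + 7 h 32 min + 9 h 52 min = 28 h 0 min.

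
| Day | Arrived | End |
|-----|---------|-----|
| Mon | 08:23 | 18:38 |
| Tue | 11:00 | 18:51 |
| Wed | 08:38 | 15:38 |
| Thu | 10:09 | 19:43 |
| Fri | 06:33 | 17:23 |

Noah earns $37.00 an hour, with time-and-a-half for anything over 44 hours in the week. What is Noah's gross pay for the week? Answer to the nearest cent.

$1711.25

Mon: 08:23–18:38 = 10 h 15 min
Tue: 11:00–18:51 = 7 h 51 min
Wed: 08:38–15:38 = 7 h 0 min
Thu: 10:09–19:43 = 9 h 34 min
Fri: 06:33–17:23 = 10 h 50 min
Total worked: 45 h 30 min = 2730 min.
Regular 44 h 0 min = 2640 min at $37.00/h; overtime 1 h 30 min = 90 min at $55.50/h.
Pay = (2640 × $37.00 + 90 × $55.50) ÷ 60 = $1711.25.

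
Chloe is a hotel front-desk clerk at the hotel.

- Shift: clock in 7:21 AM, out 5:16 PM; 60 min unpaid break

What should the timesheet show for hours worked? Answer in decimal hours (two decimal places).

Shift: 7:21 AM–5:16 PM = 9 h 55 min; less 60 min break → 8 h 55 min

8.92 hours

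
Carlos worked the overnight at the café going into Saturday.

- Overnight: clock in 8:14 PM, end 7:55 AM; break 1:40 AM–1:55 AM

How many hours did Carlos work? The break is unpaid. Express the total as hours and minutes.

Overnight: 8:14 PM → midnight = 3 h 46 min; midnight → 7:55 AM = 7 h 55 min; span 11 h 41 min; less 15 min break → 11 h 26 min

11 h 26 min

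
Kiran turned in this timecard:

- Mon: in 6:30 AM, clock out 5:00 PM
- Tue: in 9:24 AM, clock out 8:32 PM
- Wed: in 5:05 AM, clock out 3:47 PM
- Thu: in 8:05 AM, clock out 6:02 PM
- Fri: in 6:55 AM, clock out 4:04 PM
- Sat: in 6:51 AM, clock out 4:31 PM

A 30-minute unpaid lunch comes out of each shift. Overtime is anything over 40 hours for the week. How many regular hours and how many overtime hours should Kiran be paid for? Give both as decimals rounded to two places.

Mon: 6:30 AM–5:00 PM = 10 h 30 min; less 30 min break → 10 h 0 min
Tue: 9:24 AM–8:32 PM = 11 h 8 min; less 30 min break → 10 h 38 min
Wed: 5:05 AM–3:47 PM = 10 h 42 min; less 30 min break → 10 h 12 min
Thu: 8:05 AM–6:02 PM = 9 h 57 min; less 30 min break → 9 h 27 min
Fri: 6:55 AM–4:04 PM = 9 h 9 min; less 30 min break → 8 h 39 min
Sat: 6:51 AM–4:31 PM = 9 h 40 min; less 30 min break → 9 h 10 min
Total worked: 58 h 6 min = 58.10 h.
Threshold 40 h → overtime 18 h 6 min, regular 40 h 0 min.

Regular 40.00 hours, overtime 18.10 hours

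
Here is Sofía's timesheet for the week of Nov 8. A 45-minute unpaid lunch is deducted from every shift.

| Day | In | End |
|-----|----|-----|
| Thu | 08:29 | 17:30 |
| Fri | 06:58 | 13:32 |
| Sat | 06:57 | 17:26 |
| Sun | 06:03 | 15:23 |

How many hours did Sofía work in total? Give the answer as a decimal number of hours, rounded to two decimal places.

32.40 hours

Thu: 08:29–17:30 = 9 h 1 min; less 45 min break → 8 h 16 min
Fri: 06:58–13:32 = 6 h 34 min; less 45 min break → 5 h 49 min
Sat: 06:57–17:26 = 10 h 29 min; less 45 min break → 9 h 44 min
Sun: 06:03–15:23 = 9 h 20 min; less 45 min break → 8 h 35 min
Total: 8 h 16 min + 5 h 49 min + 9 h 44 min + 8 h 35 min = 32 h 24 min.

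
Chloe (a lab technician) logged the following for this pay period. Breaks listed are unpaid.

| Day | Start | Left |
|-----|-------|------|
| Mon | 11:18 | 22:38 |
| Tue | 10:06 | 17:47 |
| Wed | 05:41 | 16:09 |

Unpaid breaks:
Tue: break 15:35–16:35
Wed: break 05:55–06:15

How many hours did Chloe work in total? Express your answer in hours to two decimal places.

28.15 hours

Mon: 11:18–22:38 = 11 h 20 min
Tue: 10:06–17:47 = 7 h 41 min; less 60 min break → 6 h 41 min
Wed: 05:41–16:09 = 10 h 28 min; less 20 min break → 10 h 8 min
Total: 11 h 20 min + 6 h 41 min + 10 h 8 min = 28 h 9 min.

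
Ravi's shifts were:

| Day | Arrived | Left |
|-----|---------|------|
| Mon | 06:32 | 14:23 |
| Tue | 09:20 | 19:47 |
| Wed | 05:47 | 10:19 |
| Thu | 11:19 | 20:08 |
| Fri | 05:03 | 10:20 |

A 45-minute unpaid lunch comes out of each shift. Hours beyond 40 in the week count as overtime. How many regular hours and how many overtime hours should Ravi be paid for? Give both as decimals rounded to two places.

Mon: 06:32–14:23 = 7 h 51 min; less 45 min break → 7 h 6 min
Tue: 09:20–19:47 = 10 h 27 min; less 45 min break → 9 h 42 min
Wed: 05:47–10:19 = 4 h 32 min; less 45 min break → 3 h 47 min
Thu: 11:19–20:08 = 8 h 49 min; less 45 min break → 8 h 4 min
Fri: 05:03–10:20 = 5 h 17 min; less 45 min break → 4 h 32 min
Total worked: 33 h 11 min = 33.18 h.
Threshold 40 h → overtime 0 h 0 min, regular 33 h 11 min.

Regular 33.18 hours, overtime 0.00 hours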